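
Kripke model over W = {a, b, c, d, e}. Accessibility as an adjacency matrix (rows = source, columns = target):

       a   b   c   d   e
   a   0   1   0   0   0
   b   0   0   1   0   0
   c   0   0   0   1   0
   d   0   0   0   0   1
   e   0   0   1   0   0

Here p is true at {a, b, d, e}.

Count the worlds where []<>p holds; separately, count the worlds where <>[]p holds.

3 and 3

For []<>p:
a: successors {b}; <>p there: b:F. ✗
b: successors {c}; <>p there: c:T. ✓
c: successors {d}; <>p there: d:T. ✓
d: successors {e}; <>p there: e:F. ✗
e: successors {c}; <>p there: c:T. ✓
— 3 worlds.
For <>[]p:
a: successors {b}; []p there: b:F. ✗
b: successors {c}; []p there: c:T. ✓
c: successors {d}; []p there: d:T. ✓
d: successors {e}; []p there: e:F. ✗
e: successors {c}; []p there: c:T. ✓
— 3 worlds.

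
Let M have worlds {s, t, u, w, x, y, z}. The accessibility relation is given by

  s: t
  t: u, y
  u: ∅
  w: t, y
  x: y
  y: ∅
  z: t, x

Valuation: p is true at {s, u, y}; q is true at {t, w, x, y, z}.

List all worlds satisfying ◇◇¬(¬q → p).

∅

s: successors {t}; ◇¬(¬q → p) there: t:F. ✗
t: successors {u, y}; ◇¬(¬q → p) there: u:F, y:F. ✗
u: no successors, so ◇◇¬(¬q → p) fails. ✗
w: successors {t, y}; ◇¬(¬q → p) there: t:F, y:F. ✗
x: successors {y}; ◇¬(¬q → p) there: y:F. ✗
y: no successors, so ◇◇¬(¬q → p) fails. ✗
z: successors {t, x}; ◇¬(¬q → p) there: t:F, x:F. ✗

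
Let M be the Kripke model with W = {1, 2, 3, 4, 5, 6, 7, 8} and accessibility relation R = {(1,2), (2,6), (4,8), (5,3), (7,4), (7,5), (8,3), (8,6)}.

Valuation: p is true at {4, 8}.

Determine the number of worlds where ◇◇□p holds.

1: successors {2}; ◇□p there: 2:T. ✓
2: successors {6}; ◇□p there: 6:F. ✗
3: no successors, so ◇◇□p fails. ✗
4: successors {8}; ◇□p there: 8:T. ✓
5: successors {3}; ◇□p there: 3:F. ✗
6: no successors, so ◇◇□p fails. ✗
7: successors {4, 5}; ◇□p there: 4:F, 5:T. ✓
8: successors {3, 6}; ◇□p there: 3:F, 6:F. ✗
Satisfying worlds: {1, 4, 7}.

3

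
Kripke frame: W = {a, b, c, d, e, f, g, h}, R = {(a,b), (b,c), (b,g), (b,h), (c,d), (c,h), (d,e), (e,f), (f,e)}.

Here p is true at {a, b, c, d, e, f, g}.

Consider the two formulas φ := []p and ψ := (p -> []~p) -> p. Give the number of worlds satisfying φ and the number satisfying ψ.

6 and 7

For []p:
a: successors {b}; p there: b:T. ✓
b: successors {c, g, h}; p there: c:T, g:T, h:F. ✗
c: successors {d, h}; p there: d:T, h:F. ✗
d: successors {e}; p there: e:T. ✓
e: successors {f}; p there: f:T. ✓
f: successors {e}; p there: e:T. ✓
g: no successors, so []p holds vacuously. ✓
h: no successors, so []p holds vacuously. ✓
— 6 worlds.
For (p -> []~p) -> p:
a: p -> []~p is F, p is T. ✓
b: p -> []~p is F, p is T. ✓
c: p -> []~p is F, p is T. ✓
d: p -> []~p is F, p is T. ✓
e: p -> []~p is F, p is T. ✓
f: p -> []~p is F, p is T. ✓
g: p -> []~p is T, p is T. ✓
h: p -> []~p is T, p is F. ✗
— 7 worlds.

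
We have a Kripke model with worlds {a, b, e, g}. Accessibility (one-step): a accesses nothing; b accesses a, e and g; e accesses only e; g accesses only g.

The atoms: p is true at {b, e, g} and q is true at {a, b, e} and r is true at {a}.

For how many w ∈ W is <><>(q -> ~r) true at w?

a: no successors, so <><>(q -> ~r) fails. ✗
b: successors {a, e, g}; <>(q -> ~r) there: a:F, e:T, g:T. ✓
e: successors {e}; <>(q -> ~r) there: e:T. ✓
g: successors {g}; <>(q -> ~r) there: g:T. ✓
Satisfying worlds: {b, e, g}.

3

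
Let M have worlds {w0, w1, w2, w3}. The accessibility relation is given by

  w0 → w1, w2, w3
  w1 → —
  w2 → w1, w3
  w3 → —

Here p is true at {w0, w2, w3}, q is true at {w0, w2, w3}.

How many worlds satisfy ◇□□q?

w0: successors {w1, w2, w3}; □□q there: w1:T, w2:T, w3:T. ✓
w1: no successors, so ◇□□q fails. ✗
w2: successors {w1, w3}; □□q there: w1:T, w3:T. ✓
w3: no successors, so ◇□□q fails. ✗
Satisfying worlds: {w0, w2}.

2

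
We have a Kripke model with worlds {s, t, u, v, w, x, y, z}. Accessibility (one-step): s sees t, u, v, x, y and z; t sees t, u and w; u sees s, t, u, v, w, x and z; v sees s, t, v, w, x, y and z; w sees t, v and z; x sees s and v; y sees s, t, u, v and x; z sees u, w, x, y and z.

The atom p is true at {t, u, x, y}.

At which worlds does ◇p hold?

s: successors {t, u, v, x, y, z}; p there: t:T, u:T, v:F, x:T, y:T, z:F. ✓
t: successors {t, u, w}; p there: t:T, u:T, w:F. ✓
u: successors {s, t, u, v, w, x, z}; p there: s:F, t:T, u:T, v:F, w:F, x:T, z:F. ✓
v: successors {s, t, v, w, x, y, z}; p there: s:F, t:T, v:F, w:F, x:T, y:T, z:F. ✓
w: successors {t, v, z}; p there: t:T, v:F, z:F. ✓
x: successors {s, v}; p there: s:F, v:F. ✗
y: successors {s, t, u, v, x}; p there: s:F, t:T, u:T, v:F, x:T. ✓
z: successors {u, w, x, y, z}; p there: u:T, w:F, x:T, y:T, z:F. ✓

{s, t, u, v, w, y, z}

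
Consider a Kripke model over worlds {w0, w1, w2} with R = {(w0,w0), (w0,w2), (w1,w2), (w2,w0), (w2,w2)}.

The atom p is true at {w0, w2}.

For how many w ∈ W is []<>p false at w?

w0: successors {w0, w2}; <>p there: w0:T, w2:T. ✓
w1: successors {w2}; <>p there: w2:T. ✓
w2: successors {w0, w2}; <>p there: w0:T, w2:T. ✓
Satisfying worlds: {w0, w1, w2}.
So []<>p fails at the other 0 worlds.

0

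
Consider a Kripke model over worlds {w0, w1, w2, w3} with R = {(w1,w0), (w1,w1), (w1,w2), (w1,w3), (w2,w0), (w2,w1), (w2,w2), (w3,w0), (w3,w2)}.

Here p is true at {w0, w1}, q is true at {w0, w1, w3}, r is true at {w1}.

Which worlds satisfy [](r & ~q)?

w0: no successors, so [](r & ~q) holds vacuously. ✓
w1: successors {w0, w1, w2, w3}; r & ~q there: w0:F, w1:F, w2:F, w3:F. ✗
w2: successors {w0, w1, w2}; r & ~q there: w0:F, w1:F, w2:F. ✗
w3: successors {w0, w2}; r & ~q there: w0:F, w2:F. ✗

{w0}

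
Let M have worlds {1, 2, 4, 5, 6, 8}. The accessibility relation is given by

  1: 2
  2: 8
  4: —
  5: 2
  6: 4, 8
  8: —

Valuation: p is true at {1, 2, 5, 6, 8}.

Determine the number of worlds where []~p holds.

2

1: successors {2}; ~p there: 2:F. ✗
2: successors {8}; ~p there: 8:F. ✗
4: no successors, so []~p holds vacuously. ✓
5: successors {2}; ~p there: 2:F. ✗
6: successors {4, 8}; ~p there: 4:T, 8:F. ✗
8: no successors, so []~p holds vacuously. ✓
Satisfying worlds: {4, 8}.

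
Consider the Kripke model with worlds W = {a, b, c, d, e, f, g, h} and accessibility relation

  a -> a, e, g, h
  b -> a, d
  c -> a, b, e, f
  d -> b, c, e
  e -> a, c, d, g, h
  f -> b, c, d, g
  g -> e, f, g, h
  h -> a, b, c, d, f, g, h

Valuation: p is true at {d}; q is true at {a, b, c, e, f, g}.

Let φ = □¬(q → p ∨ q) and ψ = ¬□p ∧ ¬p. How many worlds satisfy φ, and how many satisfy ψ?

For □¬(q → p ∨ q):
a: successors {a, e, g, h}; ¬(q → p ∨ q) there: a:F, e:F, g:F, h:F. ✗
b: successors {a, d}; ¬(q → p ∨ q) there: a:F, d:F. ✗
c: successors {a, b, e, f}; ¬(q → p ∨ q) there: a:F, b:F, e:F, f:F. ✗
d: successors {b, c, e}; ¬(q → p ∨ q) there: b:F, c:F, e:F. ✗
e: successors {a, c, d, g, h}; ¬(q → p ∨ q) there: a:F, c:F, d:F, g:F, h:F. ✗
f: successors {b, c, d, g}; ¬(q → p ∨ q) there: b:F, c:F, d:F, g:F. ✗
g: successors {e, f, g, h}; ¬(q → p ∨ q) there: e:F, f:F, g:F, h:F. ✗
h: successors {a, b, c, d, f, g, h}; ¬(q → p ∨ q) there: a:F, b:F, c:F, d:F, f:F, g:F, h:F. ✗
— 0 worlds.
For ¬□p ∧ ¬p:
a: ¬□p is T, ¬p is T. ✓
b: ¬□p is T, ¬p is T. ✓
c: ¬□p is T, ¬p is T. ✓
d: ¬□p is T, ¬p is F. ✗
e: ¬□p is T, ¬p is T. ✓
f: ¬□p is T, ¬p is T. ✓
g: ¬□p is T, ¬p is T. ✓
h: ¬□p is T, ¬p is T. ✓
— 7 worlds.

0 and 7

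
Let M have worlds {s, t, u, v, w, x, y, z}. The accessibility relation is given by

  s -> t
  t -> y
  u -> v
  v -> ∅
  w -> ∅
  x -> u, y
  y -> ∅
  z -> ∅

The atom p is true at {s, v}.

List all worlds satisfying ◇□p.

s: successors {t}; □p there: t:F. ✗
t: successors {y}; □p there: y:T. ✓
u: successors {v}; □p there: v:T. ✓
v: no successors, so ◇□p fails. ✗
w: no successors, so ◇□p fails. ✗
x: successors {u, y}; □p there: u:T, y:T. ✓
y: no successors, so ◇□p fails. ✗
z: no successors, so ◇□p fails. ✗

{t, u, x}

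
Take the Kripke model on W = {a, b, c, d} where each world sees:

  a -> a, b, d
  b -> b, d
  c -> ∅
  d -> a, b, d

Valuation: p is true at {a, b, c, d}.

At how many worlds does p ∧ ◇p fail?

1

a: p is T, ◇p is T. ✓
b: p is T, ◇p is T. ✓
c: p is T, ◇p is F. ✗
d: p is T, ◇p is T. ✓
Satisfying worlds: {a, b, d}.
So p ∧ ◇p fails at the other 1 world.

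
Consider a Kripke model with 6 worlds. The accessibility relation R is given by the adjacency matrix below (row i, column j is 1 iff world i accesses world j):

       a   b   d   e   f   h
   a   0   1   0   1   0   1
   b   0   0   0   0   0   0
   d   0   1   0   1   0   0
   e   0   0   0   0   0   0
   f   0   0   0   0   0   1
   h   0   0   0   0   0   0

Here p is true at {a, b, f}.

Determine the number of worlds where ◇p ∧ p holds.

a: ◇p is T, p is T. ✓
b: ◇p is F, p is T. ✗
d: ◇p is T, p is F. ✗
e: ◇p is F, p is F. ✗
f: ◇p is F, p is T. ✗
h: ◇p is F, p is F. ✗
Satisfying worlds: {a}.

1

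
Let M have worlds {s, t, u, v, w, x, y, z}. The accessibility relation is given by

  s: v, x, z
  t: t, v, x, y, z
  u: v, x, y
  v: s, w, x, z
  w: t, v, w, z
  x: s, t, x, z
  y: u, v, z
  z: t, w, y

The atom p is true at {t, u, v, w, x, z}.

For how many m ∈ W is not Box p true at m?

5

s: Box p is T. ✗
t: Box p is F. ✓
u: Box p is F. ✓
v: Box p is F. ✓
w: Box p is T. ✗
x: Box p is F. ✓
y: Box p is T. ✗
z: Box p is F. ✓
Satisfying worlds: {t, u, v, x, z}.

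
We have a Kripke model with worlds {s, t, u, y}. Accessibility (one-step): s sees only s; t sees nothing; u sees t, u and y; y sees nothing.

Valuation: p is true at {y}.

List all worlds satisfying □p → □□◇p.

s: □p is F, □□◇p is F. ✓
t: □p is T, □□◇p is T. ✓
u: □p is F, □□◇p is F. ✓
y: □p is T, □□◇p is T. ✓

{s, t, u, y}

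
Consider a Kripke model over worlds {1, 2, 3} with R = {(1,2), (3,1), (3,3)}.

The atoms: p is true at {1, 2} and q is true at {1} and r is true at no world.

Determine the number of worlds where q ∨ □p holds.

2

1: q is T, □p is T. ✓
2: q is F, □p is T. ✓
3: q is F, □p is F. ✗
Satisfying worlds: {1, 2}.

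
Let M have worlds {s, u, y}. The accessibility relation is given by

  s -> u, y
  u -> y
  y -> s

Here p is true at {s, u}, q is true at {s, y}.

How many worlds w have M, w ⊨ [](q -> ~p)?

2

s: successors {u, y}; q -> ~p there: u:T, y:T. ✓
u: successors {y}; q -> ~p there: y:T. ✓
y: successors {s}; q -> ~p there: s:F. ✗
Satisfying worlds: {s, u}.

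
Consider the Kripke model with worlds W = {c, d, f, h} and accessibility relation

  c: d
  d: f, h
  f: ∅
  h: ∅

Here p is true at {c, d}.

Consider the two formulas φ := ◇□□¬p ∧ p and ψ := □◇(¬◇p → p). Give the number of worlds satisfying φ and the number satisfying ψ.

For ◇□□¬p ∧ p:
c: ◇□□¬p is T, p is T. ✓
d: ◇□□¬p is T, p is T. ✓
f: ◇□□¬p is F, p is F. ✗
h: ◇□□¬p is F, p is F. ✗
— 2 worlds.
For □◇(¬◇p → p):
c: successors {d}; ◇(¬◇p → p) there: d:F. ✗
d: successors {f, h}; ◇(¬◇p → p) there: f:F, h:F. ✗
f: no successors, so □◇(¬◇p → p) holds vacuously. ✓
h: no successors, so □◇(¬◇p → p) holds vacuously. ✓
— 2 worlds.

2 and 2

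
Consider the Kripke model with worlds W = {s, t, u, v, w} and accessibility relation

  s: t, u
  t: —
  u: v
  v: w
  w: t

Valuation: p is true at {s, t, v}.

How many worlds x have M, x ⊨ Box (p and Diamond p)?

s: successors {t, u}; p and Diamond p there: t:F, u:F. ✗
t: no successors, so Box (p and Diamond p) holds vacuously. ✓
u: successors {v}; p and Diamond p there: v:F. ✗
v: successors {w}; p and Diamond p there: w:F. ✗
w: successors {t}; p and Diamond p there: t:F. ✗
Satisfying worlds: {t}.

1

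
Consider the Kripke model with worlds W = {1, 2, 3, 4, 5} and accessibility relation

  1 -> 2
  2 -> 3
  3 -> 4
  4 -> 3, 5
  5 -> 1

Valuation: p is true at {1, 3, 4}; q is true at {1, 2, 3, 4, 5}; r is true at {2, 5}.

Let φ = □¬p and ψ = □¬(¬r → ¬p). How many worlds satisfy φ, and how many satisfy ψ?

For □¬p:
1: successors {2}; ¬p there: 2:T. ✓
2: successors {3}; ¬p there: 3:F. ✗
3: successors {4}; ¬p there: 4:F. ✗
4: successors {3, 5}; ¬p there: 3:F, 5:T. ✗
5: successors {1}; ¬p there: 1:F. ✗
— 1 world.
For □¬(¬r → ¬p):
1: successors {2}; ¬(¬r → ¬p) there: 2:F. ✗
2: successors {3}; ¬(¬r → ¬p) there: 3:T. ✓
3: successors {4}; ¬(¬r → ¬p) there: 4:T. ✓
4: successors {3, 5}; ¬(¬r → ¬p) there: 3:T, 5:F. ✗
5: successors {1}; ¬(¬r → ¬p) there: 1:T. ✓
— 3 worlds.

1 and 3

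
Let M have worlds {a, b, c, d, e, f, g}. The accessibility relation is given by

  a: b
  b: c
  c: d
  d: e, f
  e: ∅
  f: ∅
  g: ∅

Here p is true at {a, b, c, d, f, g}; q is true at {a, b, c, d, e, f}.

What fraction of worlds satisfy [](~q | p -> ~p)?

3/7

a: successors {b}; ~q | p -> ~p there: b:F. ✗
b: successors {c}; ~q | p -> ~p there: c:F. ✗
c: successors {d}; ~q | p -> ~p there: d:F. ✗
d: successors {e, f}; ~q | p -> ~p there: e:T, f:F. ✗
e: no successors, so [](~q | p -> ~p) holds vacuously. ✓
f: no successors, so [](~q | p -> ~p) holds vacuously. ✓
g: no successors, so [](~q | p -> ~p) holds vacuously. ✓
That's 3 of 7 worlds, so 3/7.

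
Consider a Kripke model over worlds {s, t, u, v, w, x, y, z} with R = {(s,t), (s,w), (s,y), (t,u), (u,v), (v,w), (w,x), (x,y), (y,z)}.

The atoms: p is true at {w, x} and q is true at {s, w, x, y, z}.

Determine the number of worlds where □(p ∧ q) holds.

s: successors {t, w, y}; p ∧ q there: t:F, w:T, y:F. ✗
t: successors {u}; p ∧ q there: u:F. ✗
u: successors {v}; p ∧ q there: v:F. ✗
v: successors {w}; p ∧ q there: w:T. ✓
w: successors {x}; p ∧ q there: x:T. ✓
x: successors {y}; p ∧ q there: y:F. ✗
y: successors {z}; p ∧ q there: z:F. ✗
z: no successors, so □(p ∧ q) holds vacuously. ✓
Satisfying worlds: {v, w, z}.

3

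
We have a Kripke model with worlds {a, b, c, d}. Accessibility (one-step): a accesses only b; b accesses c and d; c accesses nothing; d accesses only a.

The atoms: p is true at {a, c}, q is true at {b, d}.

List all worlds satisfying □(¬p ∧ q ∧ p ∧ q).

a: successors {b}; ¬p ∧ q ∧ p ∧ q there: b:F. ✗
b: successors {c, d}; ¬p ∧ q ∧ p ∧ q there: c:F, d:F. ✗
c: no successors, so □(¬p ∧ q ∧ p ∧ q) holds vacuously. ✓
d: successors {a}; ¬p ∧ q ∧ p ∧ q there: a:F. ✗

{c}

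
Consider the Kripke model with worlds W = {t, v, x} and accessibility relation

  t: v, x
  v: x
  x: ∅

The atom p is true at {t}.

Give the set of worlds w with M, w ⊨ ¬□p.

{t, v}

t: □p is F. ✓
v: □p is F. ✓
x: □p is T. ✗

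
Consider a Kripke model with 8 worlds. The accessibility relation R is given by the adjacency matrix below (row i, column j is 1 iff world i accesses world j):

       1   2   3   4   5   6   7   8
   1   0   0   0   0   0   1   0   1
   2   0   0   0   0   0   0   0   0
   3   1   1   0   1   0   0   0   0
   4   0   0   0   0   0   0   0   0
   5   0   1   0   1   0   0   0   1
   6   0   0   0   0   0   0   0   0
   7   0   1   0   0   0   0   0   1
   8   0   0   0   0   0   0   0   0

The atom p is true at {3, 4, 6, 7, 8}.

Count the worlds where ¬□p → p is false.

1: ¬□p is F, p is F. ✓
2: ¬□p is F, p is F. ✓
3: ¬□p is T, p is T. ✓
4: ¬□p is F, p is T. ✓
5: ¬□p is T, p is F. ✗
6: ¬□p is F, p is T. ✓
7: ¬□p is T, p is T. ✓
8: ¬□p is F, p is T. ✓
Satisfying worlds: {1, 2, 3, 4, 6, 7, 8}.
So ¬□p → p fails at the other 1 world.

1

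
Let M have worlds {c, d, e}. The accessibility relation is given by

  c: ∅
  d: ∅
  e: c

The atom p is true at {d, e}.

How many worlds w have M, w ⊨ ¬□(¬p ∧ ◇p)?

c: □(¬p ∧ ◇p) is T. ✗
d: □(¬p ∧ ◇p) is T. ✗
e: □(¬p ∧ ◇p) is F. ✓
Satisfying worlds: {e}.

1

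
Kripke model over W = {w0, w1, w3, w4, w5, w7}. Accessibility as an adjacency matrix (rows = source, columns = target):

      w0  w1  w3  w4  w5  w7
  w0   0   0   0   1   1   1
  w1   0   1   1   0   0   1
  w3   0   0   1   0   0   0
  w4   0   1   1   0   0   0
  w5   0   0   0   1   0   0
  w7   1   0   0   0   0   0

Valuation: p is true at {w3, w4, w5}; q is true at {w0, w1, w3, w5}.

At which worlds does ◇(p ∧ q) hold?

{w0, w1, w3, w4}

w0: successors {w4, w5, w7}; p ∧ q there: w4:F, w5:T, w7:F. ✓
w1: successors {w1, w3, w7}; p ∧ q there: w1:F, w3:T, w7:F. ✓
w3: successors {w3}; p ∧ q there: w3:T. ✓
w4: successors {w1, w3}; p ∧ q there: w1:F, w3:T. ✓
w5: successors {w4}; p ∧ q there: w4:F. ✗
w7: successors {w0}; p ∧ q there: w0:F. ✗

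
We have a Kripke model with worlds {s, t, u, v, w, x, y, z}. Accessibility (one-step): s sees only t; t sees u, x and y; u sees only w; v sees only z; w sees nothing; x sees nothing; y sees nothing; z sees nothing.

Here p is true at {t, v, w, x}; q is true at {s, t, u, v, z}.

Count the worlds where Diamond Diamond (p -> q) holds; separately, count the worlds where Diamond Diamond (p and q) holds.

1 and 0

For Diamond Diamond (p -> q):
s: successors {t}; Diamond (p -> q) there: t:T. ✓
t: successors {u, x, y}; Diamond (p -> q) there: u:F, x:F, y:F. ✗
u: successors {w}; Diamond (p -> q) there: w:F. ✗
v: successors {z}; Diamond (p -> q) there: z:F. ✗
w: no successors, so Diamond Diamond (p -> q) fails. ✗
x: no successors, so Diamond Diamond (p -> q) fails. ✗
y: no successors, so Diamond Diamond (p -> q) fails. ✗
z: no successors, so Diamond Diamond (p -> q) fails. ✗
— 1 world.
For Diamond Diamond (p and q):
s: successors {t}; Diamond (p and q) there: t:F. ✗
t: successors {u, x, y}; Diamond (p and q) there: u:F, x:F, y:F. ✗
u: successors {w}; Diamond (p and q) there: w:F. ✗
v: successors {z}; Diamond (p and q) there: z:F. ✗
w: no successors, so Diamond Diamond (p and q) fails. ✗
x: no successors, so Diamond Diamond (p and q) fails. ✗
y: no successors, so Diamond Diamond (p and q) fails. ✗
z: no successors, so Diamond Diamond (p and q) fails. ✗
— 0 worlds.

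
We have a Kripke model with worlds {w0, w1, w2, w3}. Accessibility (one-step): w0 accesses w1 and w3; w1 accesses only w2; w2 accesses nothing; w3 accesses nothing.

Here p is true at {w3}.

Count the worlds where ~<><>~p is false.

w0: <><>~p is T. ✗
w1: <><>~p is F. ✓
w2: <><>~p is F. ✓
w3: <><>~p is F. ✓
Satisfying worlds: {w1, w2, w3}.
So ~<><>~p fails at the other 1 world.

1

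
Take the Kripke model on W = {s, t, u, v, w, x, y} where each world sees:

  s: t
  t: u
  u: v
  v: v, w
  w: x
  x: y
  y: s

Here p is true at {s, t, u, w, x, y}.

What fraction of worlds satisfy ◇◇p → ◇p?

6/7

s: ◇◇p is T, ◇p is T. ✓
t: ◇◇p is F, ◇p is T. ✓
u: ◇◇p is T, ◇p is F. ✗
v: ◇◇p is T, ◇p is T. ✓
w: ◇◇p is T, ◇p is T. ✓
x: ◇◇p is T, ◇p is T. ✓
y: ◇◇p is T, ◇p is T. ✓
That's 6 of 7 worlds, so 6/7.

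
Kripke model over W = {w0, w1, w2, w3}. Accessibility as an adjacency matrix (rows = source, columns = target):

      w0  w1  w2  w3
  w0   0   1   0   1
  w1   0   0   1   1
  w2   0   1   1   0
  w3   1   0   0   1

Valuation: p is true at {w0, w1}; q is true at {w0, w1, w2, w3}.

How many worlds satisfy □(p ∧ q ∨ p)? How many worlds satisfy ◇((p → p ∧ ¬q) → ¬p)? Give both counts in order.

For □(p ∧ q ∨ p):
w0: successors {w1, w3}; p ∧ q ∨ p there: w1:T, w3:F. ✗
w1: successors {w2, w3}; p ∧ q ∨ p there: w2:F, w3:F. ✗
w2: successors {w1, w2}; p ∧ q ∨ p there: w1:T, w2:F. ✗
w3: successors {w0, w3}; p ∧ q ∨ p there: w0:T, w3:F. ✗
— 0 worlds.
For ◇((p → p ∧ ¬q) → ¬p):
w0: successors {w1, w3}; (p → p ∧ ¬q) → ¬p there: w1:T, w3:T. ✓
w1: successors {w2, w3}; (p → p ∧ ¬q) → ¬p there: w2:T, w3:T. ✓
w2: successors {w1, w2}; (p → p ∧ ¬q) → ¬p there: w1:T, w2:T. ✓
w3: successors {w0, w3}; (p → p ∧ ¬q) → ¬p there: w0:T, w3:T. ✓
— 4 worlds.

0 and 4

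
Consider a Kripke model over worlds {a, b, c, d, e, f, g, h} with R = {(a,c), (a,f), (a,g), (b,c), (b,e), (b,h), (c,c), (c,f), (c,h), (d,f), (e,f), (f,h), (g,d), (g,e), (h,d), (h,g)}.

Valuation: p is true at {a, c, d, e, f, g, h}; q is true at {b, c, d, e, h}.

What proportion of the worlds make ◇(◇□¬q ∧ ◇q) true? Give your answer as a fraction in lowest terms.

5/8

a: successors {c, f, g}; ◇□¬q ∧ ◇q there: c:F, f:F, g:T. ✓
b: successors {c, e, h}; ◇□¬q ∧ ◇q there: c:F, e:F, h:T. ✓
c: successors {c, f, h}; ◇□¬q ∧ ◇q there: c:F, f:F, h:T. ✓
d: successors {f}; ◇□¬q ∧ ◇q there: f:F. ✗
e: successors {f}; ◇□¬q ∧ ◇q there: f:F. ✗
f: successors {h}; ◇□¬q ∧ ◇q there: h:T. ✓
g: successors {d, e}; ◇□¬q ∧ ◇q there: d:F, e:F. ✗
h: successors {d, g}; ◇□¬q ∧ ◇q there: d:F, g:T. ✓
That's 5 of 8 worlds, so 5/8.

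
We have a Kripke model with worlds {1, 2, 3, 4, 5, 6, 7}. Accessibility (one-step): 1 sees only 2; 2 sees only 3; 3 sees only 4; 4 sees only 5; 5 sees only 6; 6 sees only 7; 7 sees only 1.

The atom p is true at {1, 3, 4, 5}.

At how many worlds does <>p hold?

1: successors {2}; p there: 2:F. ✗
2: successors {3}; p there: 3:T. ✓
3: successors {4}; p there: 4:T. ✓
4: successors {5}; p there: 5:T. ✓
5: successors {6}; p there: 6:F. ✗
6: successors {7}; p there: 7:F. ✗
7: successors {1}; p there: 1:T. ✓
Satisfying worlds: {2, 3, 4, 7}.

4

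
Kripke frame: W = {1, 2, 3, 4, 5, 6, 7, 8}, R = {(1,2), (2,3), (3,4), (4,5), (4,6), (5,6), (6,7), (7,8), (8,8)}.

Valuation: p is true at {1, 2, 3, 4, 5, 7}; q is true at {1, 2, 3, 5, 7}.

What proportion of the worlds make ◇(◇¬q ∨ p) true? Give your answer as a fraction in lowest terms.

7/8

1: successors {2}; ◇¬q ∨ p there: 2:T. ✓
2: successors {3}; ◇¬q ∨ p there: 3:T. ✓
3: successors {4}; ◇¬q ∨ p there: 4:T. ✓
4: successors {5, 6}; ◇¬q ∨ p there: 5:T, 6:F. ✓
5: successors {6}; ◇¬q ∨ p there: 6:F. ✗
6: successors {7}; ◇¬q ∨ p there: 7:T. ✓
7: successors {8}; ◇¬q ∨ p there: 8:T. ✓
8: successors {8}; ◇¬q ∨ p there: 8:T. ✓
That's 7 of 8 worlds, so 7/8.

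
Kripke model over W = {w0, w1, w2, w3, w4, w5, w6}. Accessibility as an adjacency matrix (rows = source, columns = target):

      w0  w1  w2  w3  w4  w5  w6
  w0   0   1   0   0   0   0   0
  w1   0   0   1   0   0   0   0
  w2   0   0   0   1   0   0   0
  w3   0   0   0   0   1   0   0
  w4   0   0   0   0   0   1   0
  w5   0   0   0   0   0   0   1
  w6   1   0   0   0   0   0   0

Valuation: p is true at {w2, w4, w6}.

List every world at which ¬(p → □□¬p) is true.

{w2, w4}

w0: p → □□¬p is T. ✗
w1: p → □□¬p is T. ✗
w2: p → □□¬p is F. ✓
w3: p → □□¬p is T. ✗
w4: p → □□¬p is F. ✓
w5: p → □□¬p is T. ✗
w6: p → □□¬p is T. ✗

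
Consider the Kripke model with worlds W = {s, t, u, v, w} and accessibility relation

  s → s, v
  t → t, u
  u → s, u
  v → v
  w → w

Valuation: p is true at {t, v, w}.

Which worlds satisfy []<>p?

s: successors {s, v}; <>p there: s:T, v:T. ✓
t: successors {t, u}; <>p there: t:T, u:F. ✗
u: successors {s, u}; <>p there: s:T, u:F. ✗
v: successors {v}; <>p there: v:T. ✓
w: successors {w}; <>p there: w:T. ✓

{s, v, w}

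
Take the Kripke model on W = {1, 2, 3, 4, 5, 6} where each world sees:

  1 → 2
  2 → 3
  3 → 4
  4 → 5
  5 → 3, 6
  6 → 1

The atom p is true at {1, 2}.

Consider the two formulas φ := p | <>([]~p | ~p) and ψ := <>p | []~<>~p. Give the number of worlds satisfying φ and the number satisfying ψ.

For p | <>([]~p | ~p):
1: p is T, <>([]~p | ~p) is T. ✓
2: p is T, <>([]~p | ~p) is T. ✓
3: p is F, <>([]~p | ~p) is T. ✓
4: p is F, <>([]~p | ~p) is T. ✓
5: p is F, <>([]~p | ~p) is T. ✓
6: p is F, <>([]~p | ~p) is F. ✗
— 5 worlds.
For <>p | []~<>~p:
1: <>p is T, []~<>~p is F. ✓
2: <>p is F, []~<>~p is F. ✗
3: <>p is F, []~<>~p is F. ✗
4: <>p is F, []~<>~p is F. ✗
5: <>p is F, []~<>~p is F. ✗
6: <>p is T, []~<>~p is T. ✓
— 2 worlds.

5 and 2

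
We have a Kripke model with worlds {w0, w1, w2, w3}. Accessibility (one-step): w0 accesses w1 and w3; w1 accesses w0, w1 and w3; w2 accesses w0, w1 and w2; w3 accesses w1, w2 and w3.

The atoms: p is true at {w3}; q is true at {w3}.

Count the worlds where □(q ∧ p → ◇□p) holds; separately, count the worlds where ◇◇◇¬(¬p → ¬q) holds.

For □(q ∧ p → ◇□p):
w0: successors {w1, w3}; q ∧ p → ◇□p there: w1:T, w3:F. ✗
w1: successors {w0, w1, w3}; q ∧ p → ◇□p there: w0:T, w1:T, w3:F. ✗
w2: successors {w0, w1, w2}; q ∧ p → ◇□p there: w0:T, w1:T, w2:T. ✓
w3: successors {w1, w2, w3}; q ∧ p → ◇□p there: w1:T, w2:T, w3:F. ✗
— 1 world.
For ◇◇◇¬(¬p → ¬q):
w0: successors {w1, w3}; ◇◇¬(¬p → ¬q) there: w1:F, w3:F. ✗
w1: successors {w0, w1, w3}; ◇◇¬(¬p → ¬q) there: w0:F, w1:F, w3:F. ✗
w2: successors {w0, w1, w2}; ◇◇¬(¬p → ¬q) there: w0:F, w1:F, w2:F. ✗
w3: successors {w1, w2, w3}; ◇◇¬(¬p → ¬q) there: w1:F, w2:F, w3:F. ✗
— 0 worlds.

1 and 0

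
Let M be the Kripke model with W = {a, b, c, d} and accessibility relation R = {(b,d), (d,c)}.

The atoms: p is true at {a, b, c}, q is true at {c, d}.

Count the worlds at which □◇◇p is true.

a: no successors, so □◇◇p holds vacuously. ✓
b: successors {d}; ◇◇p there: d:F. ✗
c: no successors, so □◇◇p holds vacuously. ✓
d: successors {c}; ◇◇p there: c:F. ✗
Satisfying worlds: {a, c}.

2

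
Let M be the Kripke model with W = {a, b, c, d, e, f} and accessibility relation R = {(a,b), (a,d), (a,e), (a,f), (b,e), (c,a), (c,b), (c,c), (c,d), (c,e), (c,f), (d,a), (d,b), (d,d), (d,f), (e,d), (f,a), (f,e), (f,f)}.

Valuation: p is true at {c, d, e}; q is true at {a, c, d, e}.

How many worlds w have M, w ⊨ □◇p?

a: successors {b, d, e, f}; ◇p there: b:T, d:T, e:T, f:T. ✓
b: successors {e}; ◇p there: e:T. ✓
c: successors {a, b, c, d, e, f}; ◇p there: a:T, b:T, c:T, d:T, e:T, f:T. ✓
d: successors {a, b, d, f}; ◇p there: a:T, b:T, d:T, f:T. ✓
e: successors {d}; ◇p there: d:T. ✓
f: successors {a, e, f}; ◇p there: a:T, e:T, f:T. ✓
Satisfying worlds: {a, b, c, d, e, f}.

6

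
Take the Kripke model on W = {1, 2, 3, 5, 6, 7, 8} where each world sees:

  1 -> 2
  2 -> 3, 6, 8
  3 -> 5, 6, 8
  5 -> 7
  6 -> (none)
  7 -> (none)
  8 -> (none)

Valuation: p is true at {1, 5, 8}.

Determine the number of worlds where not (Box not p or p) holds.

1: Box not p or p is T. ✗
2: Box not p or p is F. ✓
3: Box not p or p is F. ✓
5: Box not p or p is T. ✗
6: Box not p or p is T. ✗
7: Box not p or p is T. ✗
8: Box not p or p is T. ✗
Satisfying worlds: {2, 3}.

2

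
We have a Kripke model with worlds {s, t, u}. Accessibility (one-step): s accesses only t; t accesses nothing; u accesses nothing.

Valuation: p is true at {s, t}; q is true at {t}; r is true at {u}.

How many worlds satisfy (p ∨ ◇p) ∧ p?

s: p ∨ ◇p is T, p is T. ✓
t: p ∨ ◇p is T, p is T. ✓
u: p ∨ ◇p is F, p is F. ✗
Satisfying worlds: {s, t}.

2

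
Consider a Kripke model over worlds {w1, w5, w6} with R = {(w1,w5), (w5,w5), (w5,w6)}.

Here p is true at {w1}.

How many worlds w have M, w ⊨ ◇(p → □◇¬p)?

w1: successors {w5}; p → □◇¬p there: w5:T. ✓
w5: successors {w5, w6}; p → □◇¬p there: w5:T, w6:T. ✓
w6: no successors, so ◇(p → □◇¬p) fails. ✗
Satisfying worlds: {w1, w5}.

2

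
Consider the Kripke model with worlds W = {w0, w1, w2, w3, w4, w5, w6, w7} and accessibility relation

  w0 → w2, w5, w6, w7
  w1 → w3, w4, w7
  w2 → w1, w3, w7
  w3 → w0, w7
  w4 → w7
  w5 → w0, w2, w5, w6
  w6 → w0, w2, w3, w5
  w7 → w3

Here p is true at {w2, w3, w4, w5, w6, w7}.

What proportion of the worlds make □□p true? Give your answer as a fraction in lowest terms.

w0: successors {w2, w5, w6, w7}; □p there: w2:F, w5:F, w6:F, w7:T. ✗
w1: successors {w3, w4, w7}; □p there: w3:F, w4:T, w7:T. ✗
w2: successors {w1, w3, w7}; □p there: w1:T, w3:F, w7:T. ✗
w3: successors {w0, w7}; □p there: w0:T, w7:T. ✓
w4: successors {w7}; □p there: w7:T. ✓
w5: successors {w0, w2, w5, w6}; □p there: w0:T, w2:F, w5:F, w6:F. ✗
w6: successors {w0, w2, w3, w5}; □p there: w0:T, w2:F, w3:F, w5:F. ✗
w7: successors {w3}; □p there: w3:F. ✗
That's 2 of 8 worlds, so 2/8 = 1/4.

1/4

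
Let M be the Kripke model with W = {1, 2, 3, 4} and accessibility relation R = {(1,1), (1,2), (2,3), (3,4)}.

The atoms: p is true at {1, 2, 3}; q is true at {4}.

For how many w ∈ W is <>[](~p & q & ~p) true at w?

1: successors {1, 2}; [](~p & q & ~p) there: 1:F, 2:F. ✗
2: successors {3}; [](~p & q & ~p) there: 3:T. ✓
3: successors {4}; [](~p & q & ~p) there: 4:T. ✓
4: no successors, so <>[](~p & q & ~p) fails. ✗
Satisfying worlds: {2, 3}.

2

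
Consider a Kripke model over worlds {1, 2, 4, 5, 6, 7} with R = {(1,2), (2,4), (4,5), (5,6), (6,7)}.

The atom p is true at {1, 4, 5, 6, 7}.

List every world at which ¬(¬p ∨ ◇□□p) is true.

1: ¬p ∨ ◇□□p is T. ✗
2: ¬p ∨ ◇□□p is T. ✗
4: ¬p ∨ ◇□□p is T. ✗
5: ¬p ∨ ◇□□p is T. ✗
6: ¬p ∨ ◇□□p is T. ✗
7: ¬p ∨ ◇□□p is F. ✓

{7}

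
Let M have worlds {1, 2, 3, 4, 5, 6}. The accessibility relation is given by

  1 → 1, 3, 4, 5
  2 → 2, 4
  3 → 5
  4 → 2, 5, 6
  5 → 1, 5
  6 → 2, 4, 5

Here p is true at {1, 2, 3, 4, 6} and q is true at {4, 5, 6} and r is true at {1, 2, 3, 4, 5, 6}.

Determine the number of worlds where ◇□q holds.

1

1: successors {1, 3, 4, 5}; □q there: 1:F, 3:T, 4:F, 5:F. ✓
2: successors {2, 4}; □q there: 2:F, 4:F. ✗
3: successors {5}; □q there: 5:F. ✗
4: successors {2, 5, 6}; □q there: 2:F, 5:F, 6:F. ✗
5: successors {1, 5}; □q there: 1:F, 5:F. ✗
6: successors {2, 4, 5}; □q there: 2:F, 4:F, 5:F. ✗
Satisfying worlds: {1}.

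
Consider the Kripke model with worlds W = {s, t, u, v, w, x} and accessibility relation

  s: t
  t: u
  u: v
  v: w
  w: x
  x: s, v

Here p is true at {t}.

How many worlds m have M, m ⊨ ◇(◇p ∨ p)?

s: successors {t}; ◇p ∨ p there: t:T. ✓
t: successors {u}; ◇p ∨ p there: u:F. ✗
u: successors {v}; ◇p ∨ p there: v:F. ✗
v: successors {w}; ◇p ∨ p there: w:F. ✗
w: successors {x}; ◇p ∨ p there: x:F. ✗
x: successors {s, v}; ◇p ∨ p there: s:T, v:F. ✓
Satisfying worlds: {s, x}.

2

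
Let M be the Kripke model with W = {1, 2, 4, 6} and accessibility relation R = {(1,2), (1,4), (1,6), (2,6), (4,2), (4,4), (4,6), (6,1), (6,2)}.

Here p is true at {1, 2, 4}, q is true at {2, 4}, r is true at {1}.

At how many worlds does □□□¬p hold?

1: successors {2, 4, 6}; □□¬p there: 2:F, 4:F, 6:F. ✗
2: successors {6}; □□¬p there: 6:F. ✗
4: successors {2, 4, 6}; □□¬p there: 2:F, 4:F, 6:F. ✗
6: successors {1, 2}; □□¬p there: 1:F, 2:F. ✗
Satisfying worlds: ∅.

0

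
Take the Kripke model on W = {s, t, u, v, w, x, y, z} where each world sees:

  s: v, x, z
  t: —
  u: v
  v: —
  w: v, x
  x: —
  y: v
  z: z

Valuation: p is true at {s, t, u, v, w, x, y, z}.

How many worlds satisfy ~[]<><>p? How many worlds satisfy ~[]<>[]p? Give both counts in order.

4 and 4

For ~[]<><>p:
s: []<><>p is F. ✓
t: []<><>p is T. ✗
u: []<><>p is F. ✓
v: []<><>p is T. ✗
w: []<><>p is F. ✓
x: []<><>p is T. ✗
y: []<><>p is F. ✓
z: []<><>p is T. ✗
— 4 worlds.
For ~[]<>[]p:
s: []<>[]p is F. ✓
t: []<>[]p is T. ✗
u: []<>[]p is F. ✓
v: []<>[]p is T. ✗
w: []<>[]p is F. ✓
x: []<>[]p is T. ✗
y: []<>[]p is F. ✓
z: []<>[]p is T. ✗
— 4 worlds.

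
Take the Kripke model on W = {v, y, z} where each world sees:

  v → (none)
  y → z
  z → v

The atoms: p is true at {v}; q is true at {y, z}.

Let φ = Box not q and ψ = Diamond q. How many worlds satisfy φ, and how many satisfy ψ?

2 and 1

For Box not q:
v: no successors, so Box not q holds vacuously. ✓
y: successors {z}; not q there: z:F. ✗
z: successors {v}; not q there: v:T. ✓
— 2 worlds.
For Diamond q:
v: no successors, so Diamond q fails. ✗
y: successors {z}; q there: z:T. ✓
z: successors {v}; q there: v:F. ✗
— 1 world.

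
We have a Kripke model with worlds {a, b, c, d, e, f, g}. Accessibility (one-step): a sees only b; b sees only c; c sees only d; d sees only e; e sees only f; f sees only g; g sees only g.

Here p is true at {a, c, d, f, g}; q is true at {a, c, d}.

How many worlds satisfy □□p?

a: successors {b}; □p there: b:T. ✓
b: successors {c}; □p there: c:T. ✓
c: successors {d}; □p there: d:F. ✗
d: successors {e}; □p there: e:T. ✓
e: successors {f}; □p there: f:T. ✓
f: successors {g}; □p there: g:T. ✓
g: successors {g}; □p there: g:T. ✓
Satisfying worlds: {a, b, d, e, f, g}.

6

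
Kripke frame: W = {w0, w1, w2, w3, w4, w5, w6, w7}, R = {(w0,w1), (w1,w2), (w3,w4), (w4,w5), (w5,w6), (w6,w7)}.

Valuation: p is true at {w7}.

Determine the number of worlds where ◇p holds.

w0: successors {w1}; p there: w1:F. ✗
w1: successors {w2}; p there: w2:F. ✗
w2: no successors, so ◇p fails. ✗
w3: successors {w4}; p there: w4:F. ✗
w4: successors {w5}; p there: w5:F. ✗
w5: successors {w6}; p there: w6:F. ✗
w6: successors {w7}; p there: w7:T. ✓
w7: no successors, so ◇p fails. ✗
Satisfying worlds: {w6}.

1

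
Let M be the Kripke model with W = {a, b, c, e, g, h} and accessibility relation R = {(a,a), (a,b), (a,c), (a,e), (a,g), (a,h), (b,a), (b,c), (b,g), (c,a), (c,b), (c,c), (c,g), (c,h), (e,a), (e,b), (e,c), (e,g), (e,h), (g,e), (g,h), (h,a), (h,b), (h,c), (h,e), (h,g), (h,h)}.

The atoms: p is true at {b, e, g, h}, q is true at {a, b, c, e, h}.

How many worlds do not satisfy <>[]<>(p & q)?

1

a: successors {a, b, c, e, g, h}; []<>(p & q) there: a:F, b:T, c:F, e:F, g:T, h:F. ✓
b: successors {a, c, g}; []<>(p & q) there: a:F, c:F, g:T. ✓
c: successors {a, b, c, g, h}; []<>(p & q) there: a:F, b:T, c:F, g:T, h:F. ✓
e: successors {a, b, c, g, h}; []<>(p & q) there: a:F, b:T, c:F, g:T, h:F. ✓
g: successors {e, h}; []<>(p & q) there: e:F, h:F. ✗
h: successors {a, b, c, e, g, h}; []<>(p & q) there: a:F, b:T, c:F, e:F, g:T, h:F. ✓
Satisfying worlds: {a, b, c, e, h}.
So <>[]<>(p & q) fails at the other 1 world.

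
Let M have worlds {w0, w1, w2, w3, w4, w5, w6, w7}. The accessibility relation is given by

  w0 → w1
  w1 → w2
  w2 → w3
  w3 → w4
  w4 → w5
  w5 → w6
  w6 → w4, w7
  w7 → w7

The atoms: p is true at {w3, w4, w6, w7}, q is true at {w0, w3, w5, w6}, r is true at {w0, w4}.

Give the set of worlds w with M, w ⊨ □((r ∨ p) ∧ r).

{w3}

w0: successors {w1}; (r ∨ p) ∧ r there: w1:F. ✗
w1: successors {w2}; (r ∨ p) ∧ r there: w2:F. ✗
w2: successors {w3}; (r ∨ p) ∧ r there: w3:F. ✗
w3: successors {w4}; (r ∨ p) ∧ r there: w4:T. ✓
w4: successors {w5}; (r ∨ p) ∧ r there: w5:F. ✗
w5: successors {w6}; (r ∨ p) ∧ r there: w6:F. ✗
w6: successors {w4, w7}; (r ∨ p) ∧ r there: w4:T, w7:F. ✗
w7: successors {w7}; (r ∨ p) ∧ r there: w7:F. ✗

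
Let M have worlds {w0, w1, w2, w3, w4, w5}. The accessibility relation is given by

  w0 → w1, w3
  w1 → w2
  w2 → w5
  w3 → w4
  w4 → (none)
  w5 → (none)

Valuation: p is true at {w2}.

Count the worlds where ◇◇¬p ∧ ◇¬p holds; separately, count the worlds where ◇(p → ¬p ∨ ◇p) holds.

1 and 3

For ◇◇¬p ∧ ◇¬p:
w0: ◇◇¬p is T, ◇¬p is T. ✓
w1: ◇◇¬p is T, ◇¬p is F. ✗
w2: ◇◇¬p is F, ◇¬p is T. ✗
w3: ◇◇¬p is F, ◇¬p is T. ✗
w4: ◇◇¬p is F, ◇¬p is F. ✗
w5: ◇◇¬p is F, ◇¬p is F. ✗
— 1 world.
For ◇(p → ¬p ∨ ◇p):
w0: successors {w1, w3}; p → ¬p ∨ ◇p there: w1:T, w3:T. ✓
w1: successors {w2}; p → ¬p ∨ ◇p there: w2:F. ✗
w2: successors {w5}; p → ¬p ∨ ◇p there: w5:T. ✓
w3: successors {w4}; p → ¬p ∨ ◇p there: w4:T. ✓
w4: no successors, so ◇(p → ¬p ∨ ◇p) fails. ✗
w5: no successors, so ◇(p → ¬p ∨ ◇p) fails. ✗
— 3 worlds.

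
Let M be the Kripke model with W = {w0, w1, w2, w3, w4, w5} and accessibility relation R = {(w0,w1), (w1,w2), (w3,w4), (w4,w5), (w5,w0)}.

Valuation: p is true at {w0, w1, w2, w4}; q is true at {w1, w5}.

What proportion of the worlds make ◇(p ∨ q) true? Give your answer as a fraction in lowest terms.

w0: successors {w1}; p ∨ q there: w1:T. ✓
w1: successors {w2}; p ∨ q there: w2:T. ✓
w2: no successors, so ◇(p ∨ q) fails. ✗
w3: successors {w4}; p ∨ q there: w4:T. ✓
w4: successors {w5}; p ∨ q there: w5:T. ✓
w5: successors {w0}; p ∨ q there: w0:T. ✓
That's 5 of 6 worlds, so 5/6.

5/6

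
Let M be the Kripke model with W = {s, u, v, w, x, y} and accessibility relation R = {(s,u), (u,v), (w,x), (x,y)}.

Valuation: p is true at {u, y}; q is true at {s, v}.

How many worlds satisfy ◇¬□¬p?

1

s: successors {u}; ¬□¬p there: u:F. ✗
u: successors {v}; ¬□¬p there: v:F. ✗
v: no successors, so ◇¬□¬p fails. ✗
w: successors {x}; ¬□¬p there: x:T. ✓
x: successors {y}; ¬□¬p there: y:F. ✗
y: no successors, so ◇¬□¬p fails. ✗
Satisfying worlds: {w}.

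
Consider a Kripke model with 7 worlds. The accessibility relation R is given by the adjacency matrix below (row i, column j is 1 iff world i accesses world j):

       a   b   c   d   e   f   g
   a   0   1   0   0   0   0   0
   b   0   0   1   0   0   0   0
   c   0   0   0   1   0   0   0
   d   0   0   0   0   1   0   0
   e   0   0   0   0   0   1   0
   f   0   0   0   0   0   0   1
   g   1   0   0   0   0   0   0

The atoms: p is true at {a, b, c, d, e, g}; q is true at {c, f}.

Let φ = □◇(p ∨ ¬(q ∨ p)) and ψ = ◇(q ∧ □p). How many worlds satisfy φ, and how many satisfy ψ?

6 and 2

For □◇(p ∨ ¬(q ∨ p)):
a: successors {b}; ◇(p ∨ ¬(q ∨ p)) there: b:T. ✓
b: successors {c}; ◇(p ∨ ¬(q ∨ p)) there: c:T. ✓
c: successors {d}; ◇(p ∨ ¬(q ∨ p)) there: d:T. ✓
d: successors {e}; ◇(p ∨ ¬(q ∨ p)) there: e:F. ✗
e: successors {f}; ◇(p ∨ ¬(q ∨ p)) there: f:T. ✓
f: successors {g}; ◇(p ∨ ¬(q ∨ p)) there: g:T. ✓
g: successors {a}; ◇(p ∨ ¬(q ∨ p)) there: a:T. ✓
— 6 worlds.
For ◇(q ∧ □p):
a: successors {b}; q ∧ □p there: b:F. ✗
b: successors {c}; q ∧ □p there: c:T. ✓
c: successors {d}; q ∧ □p there: d:F. ✗
d: successors {e}; q ∧ □p there: e:F. ✗
e: successors {f}; q ∧ □p there: f:T. ✓
f: successors {g}; q ∧ □p there: g:F. ✗
g: successors {a}; q ∧ □p there: a:F. ✗
— 2 worlds.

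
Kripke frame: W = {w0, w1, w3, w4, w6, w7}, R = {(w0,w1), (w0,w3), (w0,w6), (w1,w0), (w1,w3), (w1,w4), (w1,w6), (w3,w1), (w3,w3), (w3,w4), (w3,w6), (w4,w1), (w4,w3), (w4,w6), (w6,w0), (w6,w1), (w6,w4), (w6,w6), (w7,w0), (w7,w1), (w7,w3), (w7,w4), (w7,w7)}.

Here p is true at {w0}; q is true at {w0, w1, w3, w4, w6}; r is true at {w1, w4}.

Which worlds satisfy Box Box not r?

w0: successors {w1, w3, w6}; Box not r there: w1:F, w3:F, w6:F. ✗
w1: successors {w0, w3, w4, w6}; Box not r there: w0:F, w3:F, w4:F, w6:F. ✗
w3: successors {w1, w3, w4, w6}; Box not r there: w1:F, w3:F, w4:F, w6:F. ✗
w4: successors {w1, w3, w6}; Box not r there: w1:F, w3:F, w6:F. ✗
w6: successors {w0, w1, w4, w6}; Box not r there: w0:F, w1:F, w4:F, w6:F. ✗
w7: successors {w0, w1, w3, w4, w7}; Box not r there: w0:F, w1:F, w3:F, w4:F, w7:F. ✗

∅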